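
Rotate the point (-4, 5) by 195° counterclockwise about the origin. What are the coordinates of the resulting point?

Rotation matrix for 195°: [[cos 195°, -sin 195°], [sin 195°, cos 195°]] ≈ [[-0.965926, 0.258819], [-0.258819, -0.965926]]
[[-0.965926, 0.258819], [-0.258819, -0.965926]] × [-4, 5]ᵀ ≈ [5.1578, -3.7944]ᵀ
Result: (5.1578, -3.7944)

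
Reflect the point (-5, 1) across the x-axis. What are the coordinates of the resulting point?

Reflection across x-axis: (-5, 1) → (-5, -1)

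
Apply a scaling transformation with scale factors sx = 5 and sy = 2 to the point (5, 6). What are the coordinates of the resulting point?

Scaling matrix:
[[5, 0], [0, 2]]
Result: (5 × 5, 6 × 2) = (25, 12)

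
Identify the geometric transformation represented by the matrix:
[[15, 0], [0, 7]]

This matrix represents: non-uniform scaling by sx = 15, sy = 7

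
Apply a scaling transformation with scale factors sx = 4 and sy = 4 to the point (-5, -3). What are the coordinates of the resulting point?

Scaling matrix:
[[4, 0], [0, 4]]
Result: (-5 × 4, -3 × 4) = (-20, -12)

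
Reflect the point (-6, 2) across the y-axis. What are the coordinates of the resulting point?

Reflection across y-axis: (-6, 2) → (6, 2)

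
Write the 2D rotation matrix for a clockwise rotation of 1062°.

Rotation matrix formula: [[cos θ, -sin θ], [sin θ, cos θ]]
A clockwise rotation by 1062° is equivalent to a counterclockwise rotation by -1062°.
For θ = -1062°:
cos(-1062°) = 0.9511
sin(-1062°) = 0.3090
Result: [[0.9511, -0.3090], [0.3090, 0.9511]]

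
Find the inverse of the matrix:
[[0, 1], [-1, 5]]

For [[a,b],[c,d]], inverse = (1/det)·[[d,-b],[-c,a]]
det = (0)(5) - (1)(-1) = 0 - -1 = 1
Inverse = [[5, -1], [1, 0]]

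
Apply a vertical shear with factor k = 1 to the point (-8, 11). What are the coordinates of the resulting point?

Shear matrix for vertical shear with factor k = 1:
[[1, 0], [1, 1]]
Result: (-8, 11) → (-8, 3)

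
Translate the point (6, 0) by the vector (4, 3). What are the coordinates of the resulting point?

Translation by (4, 3) (homogeneous matrix [[1, 0, 4], [0, 1, 3], [0, 0, 1]]):
x' = 6 + 4 = 10
y' = 0 + 3 = 3
Result: (10, 3)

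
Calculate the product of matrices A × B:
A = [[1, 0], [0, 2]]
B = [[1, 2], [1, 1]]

Matrix multiplication:
C[0][0] = 1×1 + 0×1 = 1
C[0][1] = 1×2 + 0×1 = 2
C[1][0] = 0×1 + 2×1 = 2
C[1][1] = 0×2 + 2×1 = 2
Result: [[1, 2], [2, 2]]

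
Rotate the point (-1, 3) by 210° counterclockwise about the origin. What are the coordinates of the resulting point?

Rotation matrix for 210°: [[cos 210°, -sin 210°], [sin 210°, cos 210°]] ≈ [[-0.866025, 0.500000], [-0.500000, -0.866025]]
[[-0.866025, 0.500000], [-0.500000, -0.866025]] × [-1, 3]ᵀ ≈ [2.3660, -2.0981]ᵀ
Result: (2.3660, -2.0981)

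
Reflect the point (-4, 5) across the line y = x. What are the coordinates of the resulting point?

Reflection across line y = x: (-4, 5) → (5, -4)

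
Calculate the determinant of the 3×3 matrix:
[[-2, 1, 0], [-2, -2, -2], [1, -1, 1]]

Expansion along first row:
det = -2·det([[-2,-2],[-1,1]]) - 1·det([[-2,-2],[1,1]]) + 0·det([[-2,-2],[1,-1]])
    = -2·(-2·1 - -2·-1) - 1·(-2·1 - -2·1) + 0·(-2·-1 - -2·1)
    = -2·-4 - 1·0 + 0·4
    = 8 + 0 + 0 = 8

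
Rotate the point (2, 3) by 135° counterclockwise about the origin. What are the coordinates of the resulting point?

Rotation matrix for 135°: [[cos 135°, -sin 135°], [sin 135°, cos 135°]] ≈ [[-0.707107, -0.707107], [0.707107, -0.707107]]
[[-0.707107, -0.707107], [0.707107, -0.707107]] × [2, 3]ᵀ ≈ [-3.5355, -0.7071]ᵀ
Result: (-3.5355, -0.7071)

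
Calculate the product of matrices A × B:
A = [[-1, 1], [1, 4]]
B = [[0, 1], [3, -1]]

Matrix multiplication:
C[0][0] = -1×0 + 1×3 = 3
C[0][1] = -1×1 + 1×-1 = -2
C[1][0] = 1×0 + 4×3 = 12
C[1][1] = 1×1 + 4×-1 = -3
Result: [[3, -2], [12, -3]]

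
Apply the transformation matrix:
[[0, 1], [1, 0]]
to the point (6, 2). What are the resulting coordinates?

Matrix multiplication:
[[0, 1], [1, 0]] × [6, 2]ᵀ
= [(0)(6) + (1)(2), (1)(6) + (0)(2)]ᵀ
= [2, 6]ᵀ
Result: (2, 6)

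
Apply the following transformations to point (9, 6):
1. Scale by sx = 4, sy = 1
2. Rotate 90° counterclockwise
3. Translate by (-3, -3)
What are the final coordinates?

Step 1: Scale → (36, 6)
Step 2: Rotate 90° → (-6, 36)
Step 3: Translate → (-9, 33)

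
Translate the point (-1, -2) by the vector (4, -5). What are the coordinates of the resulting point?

Translation by (4, -5) (homogeneous matrix [[1, 0, 4], [0, 1, -5], [0, 0, 1]]):
x' = -1 + 4 = 3
y' = -2 + -5 = -7
Result: (3, -7)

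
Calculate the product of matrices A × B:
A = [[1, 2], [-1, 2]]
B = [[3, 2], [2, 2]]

Matrix multiplication:
C[0][0] = 1×3 + 2×2 = 7
C[0][1] = 1×2 + 2×2 = 6
C[1][0] = -1×3 + 2×2 = 1
C[1][1] = -1×2 + 2×2 = 2
Result: [[7, 6], [1, 2]]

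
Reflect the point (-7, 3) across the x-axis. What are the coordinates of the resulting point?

Reflection across x-axis: (-7, 3) → (-7, -3)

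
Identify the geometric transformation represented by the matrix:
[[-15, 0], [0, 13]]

This matrix represents: non-uniform scaling by sx = -15, sy = 13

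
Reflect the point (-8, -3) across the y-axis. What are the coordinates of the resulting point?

Reflection across y-axis: (-8, -3) → (8, -3)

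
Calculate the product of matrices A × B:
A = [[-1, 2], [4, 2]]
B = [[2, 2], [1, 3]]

Matrix multiplication:
C[0][0] = -1×2 + 2×1 = 0
C[0][1] = -1×2 + 2×3 = 4
C[1][0] = 4×2 + 2×1 = 10
C[1][1] = 4×2 + 2×3 = 14
Result: [[0, 4], [10, 14]]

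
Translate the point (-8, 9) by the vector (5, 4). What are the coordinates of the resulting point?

Translation by (5, 4) (homogeneous matrix [[1, 0, 5], [0, 1, 4], [0, 0, 1]]):
x' = -8 + 5 = -3
y' = 9 + 4 = 13
Result: (-3, 13)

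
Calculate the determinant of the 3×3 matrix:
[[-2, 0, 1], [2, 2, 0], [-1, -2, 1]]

Expansion along first row:
det = -2·det([[2,0],[-2,1]]) - 0·det([[2,0],[-1,1]]) + 1·det([[2,2],[-1,-2]])
    = -2·(2·1 - 0·-2) - 0·(2·1 - 0·-1) + 1·(2·-2 - 2·-1)
    = -2·2 - 0·2 + 1·-2
    = -4 + 0 + -2 = -6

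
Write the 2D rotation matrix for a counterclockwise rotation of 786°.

Rotation matrix formula: [[cos θ, -sin θ], [sin θ, cos θ]]
For θ = 786°:
cos(786°) = 0.4067
sin(786°) = 0.9135
Result: [[0.4067, -0.9135], [0.9135, 0.4067]]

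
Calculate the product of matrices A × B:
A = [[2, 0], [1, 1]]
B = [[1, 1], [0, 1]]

Matrix multiplication:
C[0][0] = 2×1 + 0×0 = 2
C[0][1] = 2×1 + 0×1 = 2
C[1][0] = 1×1 + 1×0 = 1
C[1][1] = 1×1 + 1×1 = 2
Result: [[2, 2], [1, 2]]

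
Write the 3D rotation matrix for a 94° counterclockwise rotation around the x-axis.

Rotation matrix for counterclockwise 94° around x-axis:
cos(94°) = -0.0698, sin(94°) = 0.9976
Result: [[1, 0, 0], [0, -0.0698, -0.9976], [0, 0.9976, -0.0698]]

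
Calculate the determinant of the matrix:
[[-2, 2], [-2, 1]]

For a 2×2 matrix [[a, b], [c, d]], det = ad - bc
det = (-2)(1) - (2)(-2) = -2 - -4 = 2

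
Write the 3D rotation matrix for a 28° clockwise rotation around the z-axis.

Rotation matrix for clockwise 28° around z-axis:
A clockwise rotation by 28° is a counterclockwise rotation by -28°.
cos(-28°) = 0.8829, sin(-28°) = -0.4695
Result: [[0.8829, 0.4695, 0], [-0.4695, 0.8829, 0], [0, 0, 1]]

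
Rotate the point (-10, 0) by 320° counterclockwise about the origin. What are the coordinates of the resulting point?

Rotation matrix for 320°: [[cos 320°, -sin 320°], [sin 320°, cos 320°]] ≈ [[0.766044, 0.642788], [-0.642788, 0.766044]]
[[0.766044, 0.642788], [-0.642788, 0.766044]] × [-10, 0]ᵀ ≈ [-7.6604, 6.4279]ᵀ
Result: (-7.6604, 6.4279)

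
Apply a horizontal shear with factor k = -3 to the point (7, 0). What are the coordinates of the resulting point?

Shear matrix for horizontal shear with factor k = -3:
[[1, -3], [0, 1]]
Result: (7, 0) → (7, 0)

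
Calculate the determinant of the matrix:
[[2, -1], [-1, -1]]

For a 2×2 matrix [[a, b], [c, d]], det = ad - bc
det = (2)(-1) - (-1)(-1) = -2 - 1 = -3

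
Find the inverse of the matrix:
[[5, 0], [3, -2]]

For [[a,b],[c,d]], inverse = (1/det)·[[d,-b],[-c,a]]
det = (5)(-2) - (0)(3) = -10 - 0 = -10
Inverse = (1/-10)·[[-2, 0], [-3, 5]]
= [[1/5, 0], [3/10, -1/2]]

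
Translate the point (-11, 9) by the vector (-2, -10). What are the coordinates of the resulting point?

Translation by (-2, -10) (homogeneous matrix [[1, 0, -2], [0, 1, -10], [0, 0, 1]]):
x' = -11 + -2 = -13
y' = 9 + -10 = -1
Result: (-13, -1)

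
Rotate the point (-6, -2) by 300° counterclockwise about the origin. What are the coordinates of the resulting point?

Rotation matrix for 300°: [[cos 300°, -sin 300°], [sin 300°, cos 300°]] ≈ [[0.500000, 0.866025], [-0.866025, 0.500000]]
[[0.500000, 0.866025], [-0.866025, 0.500000]] × [-6, -2]ᵀ ≈ [-4.7321, 4.1962]ᵀ
Result: (-4.7321, 4.1962)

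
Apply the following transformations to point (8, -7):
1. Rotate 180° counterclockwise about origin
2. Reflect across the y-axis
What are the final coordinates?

Step 1: Rotate 180° → (-8, 7)
Step 2: Reflect across y-axis → (8, 7)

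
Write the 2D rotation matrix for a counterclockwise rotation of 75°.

Rotation matrix formula: [[cos θ, -sin θ], [sin θ, cos θ]]
For θ = 75°:
cos(75°) = 0.2588
sin(75°) = 0.9659
Result: [[0.2588, -0.9659], [0.9659, 0.2588]]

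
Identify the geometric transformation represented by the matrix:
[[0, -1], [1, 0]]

This matrix represents: rotation by 90° counterclockwise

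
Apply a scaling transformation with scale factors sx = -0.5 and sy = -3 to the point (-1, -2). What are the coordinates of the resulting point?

Scaling matrix:
[[-0.50, 0], [0, -3]]
Result: (-1 × -0.5, -2 × -3) = (0.5, 6)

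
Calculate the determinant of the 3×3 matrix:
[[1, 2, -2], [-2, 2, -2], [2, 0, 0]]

Expansion along first row:
det = 1·det([[2,-2],[0,0]]) - 2·det([[-2,-2],[2,0]]) + -2·det([[-2,2],[2,0]])
    = 1·(2·0 - -2·0) - 2·(-2·0 - -2·2) + -2·(-2·0 - 2·2)
    = 1·0 - 2·4 + -2·-4
    = 0 + -8 + 8 = 0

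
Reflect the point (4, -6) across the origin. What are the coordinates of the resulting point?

Reflection across origin: (4, -6) → (-4, 6)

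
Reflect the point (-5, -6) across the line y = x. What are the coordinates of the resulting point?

Reflection across line y = x: (-5, -6) → (-6, -5)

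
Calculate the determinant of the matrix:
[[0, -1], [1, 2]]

For a 2×2 matrix [[a, b], [c, d]], det = ad - bc
det = (0)(2) - (-1)(1) = 0 - -1 = 1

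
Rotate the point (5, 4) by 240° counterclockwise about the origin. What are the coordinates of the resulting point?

Rotation matrix for 240°: [[cos 240°, -sin 240°], [sin 240°, cos 240°]] ≈ [[-0.500000, 0.866025], [-0.866025, -0.500000]]
[[-0.500000, 0.866025], [-0.866025, -0.500000]] × [5, 4]ᵀ ≈ [0.9641, -6.3301]ᵀ
Result: (0.9641, -6.3301)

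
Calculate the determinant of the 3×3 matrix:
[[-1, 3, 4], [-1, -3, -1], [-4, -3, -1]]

Expansion along first row:
det = -1·det([[-3,-1],[-3,-1]]) - 3·det([[-1,-1],[-4,-1]]) + 4·det([[-1,-3],[-4,-3]])
    = -1·(-3·-1 - -1·-3) - 3·(-1·-1 - -1·-4) + 4·(-1·-3 - -3·-4)
    = -1·0 - 3·-3 + 4·-9
    = 0 + 9 + -36 = -27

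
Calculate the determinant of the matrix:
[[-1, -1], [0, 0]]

For a 2×2 matrix [[a, b], [c, d]], det = ad - bc
det = (-1)(0) - (-1)(0) = 0 - 0 = 0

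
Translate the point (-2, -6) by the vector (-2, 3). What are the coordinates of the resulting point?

Translation by (-2, 3) (homogeneous matrix [[1, 0, -2], [0, 1, 3], [0, 0, 1]]):
x' = -2 + -2 = -4
y' = -6 + 3 = -3
Result: (-4, -3)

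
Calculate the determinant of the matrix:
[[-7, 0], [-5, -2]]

For a 2×2 matrix [[a, b], [c, d]], det = ad - bc
det = (-7)(-2) - (0)(-5) = 14 - 0 = 14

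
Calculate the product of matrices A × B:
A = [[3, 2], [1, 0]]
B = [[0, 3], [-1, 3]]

Matrix multiplication:
C[0][0] = 3×0 + 2×-1 = -2
C[0][1] = 3×3 + 2×3 = 15
C[1][0] = 1×0 + 0×-1 = 0
C[1][1] = 1×3 + 0×3 = 3
Result: [[-2, 15], [0, 3]]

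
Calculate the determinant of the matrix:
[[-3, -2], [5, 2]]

For a 2×2 matrix [[a, b], [c, d]], det = ad - bc
det = (-3)(2) - (-2)(5) = -6 - -10 = 4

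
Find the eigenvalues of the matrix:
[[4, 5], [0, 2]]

Characteristic equation: det(A - λI) = 0
λ² - (trace)λ + (det) = 0
trace = 4 + 2 = 6, det = (4)(2) - (5)(0) = 8
λ² - (6)λ + (8) = 0
λ = (6 ± √((6)² - 4·(8))) / 2 = (6 ± √4) / 2
Solving: λ = 2, 4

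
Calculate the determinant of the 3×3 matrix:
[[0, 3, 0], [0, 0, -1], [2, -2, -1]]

Expansion along first row:
det = 0·det([[0,-1],[-2,-1]]) - 3·det([[0,-1],[2,-1]]) + 0·det([[0,0],[2,-2]])
    = 0·(0·-1 - -1·-2) - 3·(0·-1 - -1·2) + 0·(0·-2 - 0·2)
    = 0·-2 - 3·2 + 0·0
    = 0 + -6 + 0 = -6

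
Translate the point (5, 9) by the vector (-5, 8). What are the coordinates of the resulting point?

Translation by (-5, 8) (homogeneous matrix [[1, 0, -5], [0, 1, 8], [0, 0, 1]]):
x' = 5 + -5 = 0
y' = 9 + 8 = 17
Result: (0, 17)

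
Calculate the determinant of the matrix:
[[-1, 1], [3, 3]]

For a 2×2 matrix [[a, b], [c, d]], det = ad - bc
det = (-1)(3) - (1)(3) = -3 - 3 = -6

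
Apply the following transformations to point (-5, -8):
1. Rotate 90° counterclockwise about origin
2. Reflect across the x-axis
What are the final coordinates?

Step 1: Rotate 90° → (8, -5)
Step 2: Reflect across x-axis → (8, 5)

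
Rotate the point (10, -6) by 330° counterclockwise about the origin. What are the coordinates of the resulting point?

Rotation matrix for 330°: [[cos 330°, -sin 330°], [sin 330°, cos 330°]] ≈ [[0.866025, 0.500000], [-0.500000, 0.866025]]
[[0.866025, 0.500000], [-0.500000, 0.866025]] × [10, -6]ᵀ ≈ [5.6603, -10.1962]ᵀ
Result: (5.6603, -10.1962)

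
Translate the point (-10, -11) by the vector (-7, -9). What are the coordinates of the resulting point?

Translation by (-7, -9) (homogeneous matrix [[1, 0, -7], [0, 1, -9], [0, 0, 1]]):
x' = -10 + -7 = -17
y' = -11 + -9 = -20
Result: (-17, -20)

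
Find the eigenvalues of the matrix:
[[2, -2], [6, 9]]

Characteristic equation: det(A - λI) = 0
λ² - (trace)λ + (det) = 0
trace = 2 + 9 = 11, det = (2)(9) - (-2)(6) = 30
λ² - (11)λ + (30) = 0
λ = (11 ± √((11)² - 4·(30))) / 2 = (11 ± √1) / 2
Solving: λ = 5, 6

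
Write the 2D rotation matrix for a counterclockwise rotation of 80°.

Rotation matrix formula: [[cos θ, -sin θ], [sin θ, cos θ]]
For θ = 80°:
cos(80°) = 0.1736
sin(80°) = 0.9848
Result: [[0.1736, -0.9848], [0.9848, 0.1736]]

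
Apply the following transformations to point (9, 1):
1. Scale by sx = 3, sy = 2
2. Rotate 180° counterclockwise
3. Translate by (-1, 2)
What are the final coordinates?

Step 1: Scale → (27, 2)
Step 2: Rotate 180° → (-27, -2)
Step 3: Translate → (-28, 0)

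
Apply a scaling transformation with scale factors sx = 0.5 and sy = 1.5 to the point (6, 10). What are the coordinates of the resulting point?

Scaling matrix:
[[0.50, 0], [0, 1.50]]
Result: (6 × 0.5, 10 × 1.5) = (3, 15)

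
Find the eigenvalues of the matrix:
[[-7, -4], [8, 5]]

Characteristic equation: det(A - λI) = 0
λ² - (trace)λ + (det) = 0
trace = -7 + 5 = -2, det = (-7)(5) - (-4)(8) = -3
λ² - (-2)λ + (-3) = 0
λ = (-2 ± √((-2)² - 4·(-3))) / 2 = (-2 ± √16) / 2
Solving: λ = -3, 1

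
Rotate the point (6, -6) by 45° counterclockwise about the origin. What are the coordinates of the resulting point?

Rotation matrix for 45°: [[cos 45°, -sin 45°], [sin 45°, cos 45°]] ≈ [[0.707107, -0.707107], [0.707107, 0.707107]]
[[0.707107, -0.707107], [0.707107, 0.707107]] × [6, -6]ᵀ ≈ [8.4853, 0]ᵀ
Result: (8.4853, 0)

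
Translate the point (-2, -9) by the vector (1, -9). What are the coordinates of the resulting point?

Translation by (1, -9) (homogeneous matrix [[1, 0, 1], [0, 1, -9], [0, 0, 1]]):
x' = -2 + 1 = -1
y' = -9 + -9 = -18
Result: (-1, -18)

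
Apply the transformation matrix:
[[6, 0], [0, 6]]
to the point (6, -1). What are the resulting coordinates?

Matrix multiplication:
[[6, 0], [0, 6]] × [6, -1]ᵀ
= [(6)(6) + (0)(-1), (0)(6) + (6)(-1)]ᵀ
= [36, -6]ᵀ
Result: (36, -6)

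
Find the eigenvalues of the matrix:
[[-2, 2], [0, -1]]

Characteristic equation: det(A - λI) = 0
λ² - (trace)λ + (det) = 0
trace = -2 + -1 = -3, det = (-2)(-1) - (2)(0) = 2
λ² - (-3)λ + (2) = 0
λ = (-3 ± √((-3)² - 4·(2))) / 2 = (-3 ± √1) / 2
Solving: λ = -2, -1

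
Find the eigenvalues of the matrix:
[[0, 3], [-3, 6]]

Characteristic equation: det(A - λI) = 0
λ² - (trace)λ + (det) = 0
trace = 0 + 6 = 6, det = (0)(6) - (3)(-3) = 9
λ² - (6)λ + (9) = 0
λ = (6 ± √((6)² - 4·(9))) / 2 = (6 ± √0) / 2
Solving: λ = 3, 3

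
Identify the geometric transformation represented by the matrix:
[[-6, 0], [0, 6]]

This matrix represents: non-uniform scaling by sx = -6, sy = 6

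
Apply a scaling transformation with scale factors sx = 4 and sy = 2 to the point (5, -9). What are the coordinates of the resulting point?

Scaling matrix:
[[4, 0], [0, 2]]
Result: (5 × 4, -9 × 2) = (20, -18)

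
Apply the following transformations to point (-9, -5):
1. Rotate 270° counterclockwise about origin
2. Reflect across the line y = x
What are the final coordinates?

Step 1: Rotate 270° → (-5, 9)
Step 2: Reflect across line y = x → (9, -5)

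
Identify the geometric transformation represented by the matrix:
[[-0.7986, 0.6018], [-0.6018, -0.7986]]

This matrix represents: rotation by 217° counterclockwise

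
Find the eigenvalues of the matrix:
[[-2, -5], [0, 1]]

Characteristic equation: det(A - λI) = 0
λ² - (trace)λ + (det) = 0
trace = -2 + 1 = -1, det = (-2)(1) - (-5)(0) = -2
λ² - (-1)λ + (-2) = 0
λ = (-1 ± √((-1)² - 4·(-2))) / 2 = (-1 ± √9) / 2
Solving: λ = -2, 1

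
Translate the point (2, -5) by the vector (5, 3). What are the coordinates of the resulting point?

Translation by (5, 3) (homogeneous matrix [[1, 0, 5], [0, 1, 3], [0, 0, 1]]):
x' = 2 + 5 = 7
y' = -5 + 3 = -2
Result: (7, -2)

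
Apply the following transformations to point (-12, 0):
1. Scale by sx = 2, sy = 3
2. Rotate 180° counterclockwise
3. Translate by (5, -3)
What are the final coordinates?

Step 1: Scale → (-24, 0)
Step 2: Rotate 180° → (24, 0)
Step 3: Translate → (29, -3)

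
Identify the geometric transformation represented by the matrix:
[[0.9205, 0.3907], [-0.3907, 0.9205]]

This matrix represents: rotation by 337° counterclockwise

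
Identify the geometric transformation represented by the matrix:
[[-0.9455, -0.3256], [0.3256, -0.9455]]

This matrix represents: rotation by 161° counterclockwise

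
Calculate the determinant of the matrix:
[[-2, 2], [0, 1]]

For a 2×2 matrix [[a, b], [c, d]], det = ad - bc
det = (-2)(1) - (2)(0) = -2 - 0 = -2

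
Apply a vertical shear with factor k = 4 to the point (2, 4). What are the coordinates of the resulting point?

Shear matrix for vertical shear with factor k = 4:
[[1, 0], [4, 1]]
Result: (2, 4) → (2, 12)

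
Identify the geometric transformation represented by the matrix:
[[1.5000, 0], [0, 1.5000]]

This matrix represents: uniform scaling by factor 1.5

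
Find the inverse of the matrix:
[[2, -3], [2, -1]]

For [[a,b],[c,d]], inverse = (1/det)·[[d,-b],[-c,a]]
det = (2)(-1) - (-3)(2) = -2 - -6 = 4
Inverse = (1/4)·[[-1, 3], [-2, 2]]
= [[-1/4, 3/4], [-1/2, 1/2]]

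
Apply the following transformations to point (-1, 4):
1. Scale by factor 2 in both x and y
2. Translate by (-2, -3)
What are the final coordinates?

Step 1: Scale (-1, 4) by 2 → (-2, 8)
Step 2: Translate by (-2, -3) → (-4, 5)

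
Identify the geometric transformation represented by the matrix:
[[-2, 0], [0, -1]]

This matrix represents: non-uniform scaling by sx = -2, sy = -1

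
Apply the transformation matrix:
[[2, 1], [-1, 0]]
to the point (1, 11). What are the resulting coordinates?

Matrix multiplication:
[[2, 1], [-1, 0]] × [1, 11]ᵀ
= [(2)(1) + (1)(11), (-1)(1) + (0)(11)]ᵀ
= [13, -1]ᵀ
Result: (13, -1)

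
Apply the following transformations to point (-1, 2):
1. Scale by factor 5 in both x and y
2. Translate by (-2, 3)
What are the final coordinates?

Step 1: Scale (-1, 2) by 5 → (-5, 10)
Step 2: Translate by (-2, 3) → (-7, 13)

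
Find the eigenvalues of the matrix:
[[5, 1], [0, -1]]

Characteristic equation: det(A - λI) = 0
λ² - (trace)λ + (det) = 0
trace = 5 + -1 = 4, det = (5)(-1) - (1)(0) = -5
λ² - (4)λ + (-5) = 0
λ = (4 ± √((4)² - 4·(-5))) / 2 = (4 ± √36) / 2
Solving: λ = -1, 5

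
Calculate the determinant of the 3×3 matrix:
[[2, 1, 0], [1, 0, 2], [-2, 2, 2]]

Expansion along first row:
det = 2·det([[0,2],[2,2]]) - 1·det([[1,2],[-2,2]]) + 0·det([[1,0],[-2,2]])
    = 2·(0·2 - 2·2) - 1·(1·2 - 2·-2) + 0·(1·2 - 0·-2)
    = 2·-4 - 1·6 + 0·2
    = -8 + -6 + 0 = -14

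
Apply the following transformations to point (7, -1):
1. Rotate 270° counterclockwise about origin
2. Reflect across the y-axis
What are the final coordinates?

Step 1: Rotate 270° → (-1, -7)
Step 2: Reflect across y-axis → (1, -7)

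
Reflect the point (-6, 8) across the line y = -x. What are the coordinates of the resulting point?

Reflection across line y = -x: (-6, 8) → (-8, 6)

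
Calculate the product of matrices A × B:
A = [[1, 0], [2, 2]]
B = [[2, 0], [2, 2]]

Matrix multiplication:
C[0][0] = 1×2 + 0×2 = 2
C[0][1] = 1×0 + 0×2 = 0
C[1][0] = 2×2 + 2×2 = 8
C[1][1] = 2×0 + 2×2 = 4
Result: [[2, 0], [8, 4]]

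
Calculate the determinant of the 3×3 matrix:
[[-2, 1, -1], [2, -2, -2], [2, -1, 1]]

Expansion along first row:
det = -2·det([[-2,-2],[-1,1]]) - 1·det([[2,-2],[2,1]]) + -1·det([[2,-2],[2,-1]])
    = -2·(-2·1 - -2·-1) - 1·(2·1 - -2·2) + -1·(2·-1 - -2·2)
    = -2·-4 - 1·6 + -1·2
    = 8 + -6 + -2 = 0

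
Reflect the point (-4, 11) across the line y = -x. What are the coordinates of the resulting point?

Reflection across line y = -x: (-4, 11) → (-11, 4)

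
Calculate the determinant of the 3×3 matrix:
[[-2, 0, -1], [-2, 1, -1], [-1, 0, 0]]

Expansion along first row:
det = -2·det([[1,-1],[0,0]]) - 0·det([[-2,-1],[-1,0]]) + -1·det([[-2,1],[-1,0]])
    = -2·(1·0 - -1·0) - 0·(-2·0 - -1·-1) + -1·(-2·0 - 1·-1)
    = -2·0 - 0·-1 + -1·1
    = 0 + 0 + -1 = -1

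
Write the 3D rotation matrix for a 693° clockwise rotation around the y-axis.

Rotation matrix for clockwise 693° around y-axis:
A clockwise rotation by 693° is a counterclockwise rotation by -693°.
cos(-693°) = 0.8910, sin(-693°) = 0.4540
Result: [[0.8910, 0, 0.4540], [0, 1, 0], [-0.4540, 0, 0.8910]]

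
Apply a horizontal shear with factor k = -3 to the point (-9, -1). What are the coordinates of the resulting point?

Shear matrix for horizontal shear with factor k = -3:
[[1, -3], [0, 1]]
Result: (-9, -1) → (-6, -1)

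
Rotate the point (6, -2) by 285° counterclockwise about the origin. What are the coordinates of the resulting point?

Rotation matrix for 285°: [[cos 285°, -sin 285°], [sin 285°, cos 285°]] ≈ [[0.258819, 0.965926], [-0.965926, 0.258819]]
[[0.258819, 0.965926], [-0.965926, 0.258819]] × [6, -2]ᵀ ≈ [-0.3789, -6.3132]ᵀ
Result: (-0.3789, -6.3132)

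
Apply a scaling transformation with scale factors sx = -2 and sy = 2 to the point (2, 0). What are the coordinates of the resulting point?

Scaling matrix:
[[-2, 0], [0, 2]]
Result: (2 × -2, 0 × 2) = (-4, 0)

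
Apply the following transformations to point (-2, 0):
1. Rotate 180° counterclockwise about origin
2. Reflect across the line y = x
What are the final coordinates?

Step 1: Rotate 180° → (2, 0)
Step 2: Reflect across line y = x → (0, 2)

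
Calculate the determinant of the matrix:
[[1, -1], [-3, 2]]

For a 2×2 matrix [[a, b], [c, d]], det = ad - bc
det = (1)(2) - (-1)(-3) = 2 - 3 = -1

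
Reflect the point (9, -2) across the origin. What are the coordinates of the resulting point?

Reflection across origin: (9, -2) → (-9, 2)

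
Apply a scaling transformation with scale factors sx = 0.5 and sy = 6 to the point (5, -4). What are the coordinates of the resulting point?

Scaling matrix:
[[0.50, 0], [0, 6]]
Result: (5 × 0.5, -4 × 6) = (2.5, -24)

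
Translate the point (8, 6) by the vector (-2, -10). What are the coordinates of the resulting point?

Translation by (-2, -10) (homogeneous matrix [[1, 0, -2], [0, 1, -10], [0, 0, 1]]):
x' = 8 + -2 = 6
y' = 6 + -10 = -4
Result: (6, -4)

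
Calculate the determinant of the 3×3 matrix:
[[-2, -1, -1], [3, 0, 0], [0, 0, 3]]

Expansion along first row:
det = -2·det([[0,0],[0,3]]) - -1·det([[3,0],[0,3]]) + -1·det([[3,0],[0,0]])
    = -2·(0·3 - 0·0) - -1·(3·3 - 0·0) + -1·(3·0 - 0·0)
    = -2·0 - -1·9 + -1·0
    = 0 + 9 + 0 = 9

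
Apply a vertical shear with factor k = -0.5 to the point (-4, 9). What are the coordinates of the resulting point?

Shear matrix for vertical shear with factor k = -0.5:
[[1, 0], [-0.50, 1]]
Result: (-4, 9) → (-4, 11)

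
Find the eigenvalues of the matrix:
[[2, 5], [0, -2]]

Characteristic equation: det(A - λI) = 0
λ² - (trace)λ + (det) = 0
trace = 2 + -2 = 0, det = (2)(-2) - (5)(0) = -4
λ² - (0)λ + (-4) = 0
λ = (0 ± √((0)² - 4·(-4))) / 2 = (0 ± √16) / 2
Solving: λ = -2, 2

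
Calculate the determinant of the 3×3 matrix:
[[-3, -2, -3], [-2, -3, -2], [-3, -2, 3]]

Expansion along first row:
det = -3·det([[-3,-2],[-2,3]]) - -2·det([[-2,-2],[-3,3]]) + -3·det([[-2,-3],[-3,-2]])
    = -3·(-3·3 - -2·-2) - -2·(-2·3 - -2·-3) + -3·(-2·-2 - -3·-3)
    = -3·-13 - -2·-12 + -3·-5
    = 39 + -24 + 15 = 30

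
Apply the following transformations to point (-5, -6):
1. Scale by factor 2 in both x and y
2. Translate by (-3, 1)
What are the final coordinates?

Step 1: Scale (-5, -6) by 2 → (-10, -12)
Step 2: Translate by (-3, 1) → (-13, -11)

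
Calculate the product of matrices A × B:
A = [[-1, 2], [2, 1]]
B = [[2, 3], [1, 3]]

Matrix multiplication:
C[0][0] = -1×2 + 2×1 = 0
C[0][1] = -1×3 + 2×3 = 3
C[1][0] = 2×2 + 1×1 = 5
C[1][1] = 2×3 + 1×3 = 9
Result: [[0, 3], [5, 9]]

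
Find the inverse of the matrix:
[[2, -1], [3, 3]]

For [[a,b],[c,d]], inverse = (1/det)·[[d,-b],[-c,a]]
det = (2)(3) - (-1)(3) = 6 - -3 = 9
Inverse = (1/9)·[[3, 1], [-3, 2]]
= [[1/3, 1/9], [-1/3, 2/9]]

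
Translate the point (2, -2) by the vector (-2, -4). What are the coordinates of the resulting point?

Translation by (-2, -4) (homogeneous matrix [[1, 0, -2], [0, 1, -4], [0, 0, 1]]):
x' = 2 + -2 = 0
y' = -2 + -4 = -6
Result: (0, -6)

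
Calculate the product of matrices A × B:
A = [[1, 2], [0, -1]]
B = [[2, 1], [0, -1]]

Matrix multiplication:
C[0][0] = 1×2 + 2×0 = 2
C[0][1] = 1×1 + 2×-1 = -1
C[1][0] = 0×2 + -1×0 = 0
C[1][1] = 0×1 + -1×-1 = 1
Result: [[2, -1], [0, 1]]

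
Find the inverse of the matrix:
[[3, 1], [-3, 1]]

For [[a,b],[c,d]], inverse = (1/det)·[[d,-b],[-c,a]]
det = (3)(1) - (1)(-3) = 3 - -3 = 6
Inverse = (1/6)·[[1, -1], [3, 3]]
= [[1/6, -1/6], [1/2, 1/2]]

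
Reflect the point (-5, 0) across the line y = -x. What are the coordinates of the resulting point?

Reflection across line y = -x: (-5, 0) → (0, 5)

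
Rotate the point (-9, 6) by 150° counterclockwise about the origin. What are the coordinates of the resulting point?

Rotation matrix for 150°: [[cos 150°, -sin 150°], [sin 150°, cos 150°]] ≈ [[-0.866025, -0.500000], [0.500000, -0.866025]]
[[-0.866025, -0.500000], [0.500000, -0.866025]] × [-9, 6]ᵀ ≈ [4.7942, -9.6962]ᵀ
Result: (4.7942, -9.6962)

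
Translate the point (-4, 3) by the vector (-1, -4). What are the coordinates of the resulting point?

Translation by (-1, -4) (homogeneous matrix [[1, 0, -1], [0, 1, -4], [0, 0, 1]]):
x' = -4 + -1 = -5
y' = 3 + -4 = -1
Result: (-5, -1)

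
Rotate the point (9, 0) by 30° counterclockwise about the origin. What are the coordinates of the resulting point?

Rotation matrix for 30°: [[cos 30°, -sin 30°], [sin 30°, cos 30°]] ≈ [[0.866025, -0.500000], [0.500000, 0.866025]]
[[0.866025, -0.500000], [0.500000, 0.866025]] × [9, 0]ᵀ ≈ [7.7942, 4.5000]ᵀ
Result: (7.7942, 4.5000)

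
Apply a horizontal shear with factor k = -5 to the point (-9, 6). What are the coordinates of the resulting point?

Shear matrix for horizontal shear with factor k = -5:
[[1, -5], [0, 1]]
Result: (-9, 6) → (-39, 6)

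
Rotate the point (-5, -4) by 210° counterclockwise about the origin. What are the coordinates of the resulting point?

Rotation matrix for 210°: [[cos 210°, -sin 210°], [sin 210°, cos 210°]] ≈ [[-0.866025, 0.500000], [-0.500000, -0.866025]]
[[-0.866025, 0.500000], [-0.500000, -0.866025]] × [-5, -4]ᵀ ≈ [2.3301, 5.9641]ᵀ
Result: (2.3301, 5.9641)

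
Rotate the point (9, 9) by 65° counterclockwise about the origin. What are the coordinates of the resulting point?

Rotation matrix for 65°: [[cos 65°, -sin 65°], [sin 65°, cos 65°]] ≈ [[0.422618, -0.906308], [0.906308, 0.422618]]
[[0.422618, -0.906308], [0.906308, 0.422618]] × [9, 9]ᵀ ≈ [-4.3532, 11.9603]ᵀ
Result: (-4.3532, 11.9603)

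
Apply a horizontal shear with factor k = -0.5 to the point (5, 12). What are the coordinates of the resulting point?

Shear matrix for horizontal shear with factor k = -0.5:
[[1, -0.50], [0, 1]]
Result: (5, 12) → (-1, 12)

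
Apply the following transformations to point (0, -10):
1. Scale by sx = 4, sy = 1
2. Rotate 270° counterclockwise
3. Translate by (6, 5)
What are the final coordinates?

Step 1: Scale → (0, -10)
Step 2: Rotate 270° → (-10, 0)
Step 3: Translate → (-4, 5)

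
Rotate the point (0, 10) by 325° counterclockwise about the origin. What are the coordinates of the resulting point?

Rotation matrix for 325°: [[cos 325°, -sin 325°], [sin 325°, cos 325°]] ≈ [[0.819152, 0.573576], [-0.573576, 0.819152]]
[[0.819152, 0.573576], [-0.573576, 0.819152]] × [0, 10]ᵀ ≈ [5.7358, 8.1915]ᵀ
Result: (5.7358, 8.1915)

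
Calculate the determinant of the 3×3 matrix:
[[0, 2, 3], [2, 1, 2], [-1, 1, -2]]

Expansion along first row:
det = 0·det([[1,2],[1,-2]]) - 2·det([[2,2],[-1,-2]]) + 3·det([[2,1],[-1,1]])
    = 0·(1·-2 - 2·1) - 2·(2·-2 - 2·-1) + 3·(2·1 - 1·-1)
    = 0·-4 - 2·-2 + 3·3
    = 0 + 4 + 9 = 13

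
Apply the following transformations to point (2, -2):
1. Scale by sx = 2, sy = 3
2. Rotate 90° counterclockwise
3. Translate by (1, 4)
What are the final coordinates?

Step 1: Scale → (4, -6)
Step 2: Rotate 90° → (6, 4)
Step 3: Translate → (7, 8)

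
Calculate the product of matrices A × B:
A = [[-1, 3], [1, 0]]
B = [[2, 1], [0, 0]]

Matrix multiplication:
C[0][0] = -1×2 + 3×0 = -2
C[0][1] = -1×1 + 3×0 = -1
C[1][0] = 1×2 + 0×0 = 2
C[1][1] = 1×1 + 0×0 = 1
Result: [[-2, -1], [2, 1]]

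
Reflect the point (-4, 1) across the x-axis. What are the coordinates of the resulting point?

Reflection across x-axis: (-4, 1) → (-4, -1)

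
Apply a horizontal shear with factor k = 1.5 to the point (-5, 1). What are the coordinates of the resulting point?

Shear matrix for horizontal shear with factor k = 1.5:
[[1, 1.50], [0, 1]]
Result: (-5, 1) → (-3.5, 1)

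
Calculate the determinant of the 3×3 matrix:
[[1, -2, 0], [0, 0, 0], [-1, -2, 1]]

Expansion along first row:
det = 1·det([[0,0],[-2,1]]) - -2·det([[0,0],[-1,1]]) + 0·det([[0,0],[-1,-2]])
    = 1·(0·1 - 0·-2) - -2·(0·1 - 0·-1) + 0·(0·-2 - 0·-1)
    = 1·0 - -2·0 + 0·0
    = 0 + 0 + 0 = 0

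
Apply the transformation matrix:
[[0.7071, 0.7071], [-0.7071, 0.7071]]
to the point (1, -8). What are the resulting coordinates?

Matrix multiplication:
[[0.7071, 0.7071], [-0.7071, 0.7071]] × [1, -8]ᵀ
= [(0.7071)(1) + (0.7071)(-8), (-0.7071)(1) + (0.7071)(-8)]ᵀ
= [-4.9497, -6.3639]ᵀ
Result: (-4.9497, -6.3639)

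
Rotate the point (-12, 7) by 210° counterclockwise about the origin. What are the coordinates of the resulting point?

Rotation matrix for 210°: [[cos 210°, -sin 210°], [sin 210°, cos 210°]] ≈ [[-0.866025, 0.500000], [-0.500000, -0.866025]]
[[-0.866025, 0.500000], [-0.500000, -0.866025]] × [-12, 7]ᵀ ≈ [13.8923, -0.0622]ᵀ
Result: (13.8923, -0.0622)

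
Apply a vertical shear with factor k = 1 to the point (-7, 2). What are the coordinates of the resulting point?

Shear matrix for vertical shear with factor k = 1:
[[1, 0], [1, 1]]
Result: (-7, 2) → (-7, -5)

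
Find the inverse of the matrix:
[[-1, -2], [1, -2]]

For [[a,b],[c,d]], inverse = (1/det)·[[d,-b],[-c,a]]
det = (-1)(-2) - (-2)(1) = 2 - -2 = 4
Inverse = (1/4)·[[-2, 2], [-1, -1]]
= [[-1/2, 1/2], [-1/4, -1/4]]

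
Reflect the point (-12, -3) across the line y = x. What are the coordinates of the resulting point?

Reflection across line y = x: (-12, -3) → (-3, -12)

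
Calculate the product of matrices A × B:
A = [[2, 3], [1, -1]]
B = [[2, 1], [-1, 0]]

Matrix multiplication:
C[0][0] = 2×2 + 3×-1 = 1
C[0][1] = 2×1 + 3×0 = 2
C[1][0] = 1×2 + -1×-1 = 3
C[1][1] = 1×1 + -1×0 = 1
Result: [[1, 2], [3, 1]]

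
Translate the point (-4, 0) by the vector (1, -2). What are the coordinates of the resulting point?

Translation by (1, -2) (homogeneous matrix [[1, 0, 1], [0, 1, -2], [0, 0, 1]]):
x' = -4 + 1 = -3
y' = 0 + -2 = -2
Result: (-3, -2)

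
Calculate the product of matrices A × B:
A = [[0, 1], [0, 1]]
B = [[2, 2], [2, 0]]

Matrix multiplication:
C[0][0] = 0×2 + 1×2 = 2
C[0][1] = 0×2 + 1×0 = 0
C[1][0] = 0×2 + 1×2 = 2
C[1][1] = 0×2 + 1×0 = 0
Result: [[2, 0], [2, 0]]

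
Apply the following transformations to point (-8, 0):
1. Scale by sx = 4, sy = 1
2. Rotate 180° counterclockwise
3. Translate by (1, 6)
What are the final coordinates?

Step 1: Scale → (-32, 0)
Step 2: Rotate 180° → (32, 0)
Step 3: Translate → (33, 6)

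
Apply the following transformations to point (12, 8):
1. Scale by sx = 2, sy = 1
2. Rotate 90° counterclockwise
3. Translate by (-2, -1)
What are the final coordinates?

Step 1: Scale → (24, 8)
Step 2: Rotate 90° → (-8, 24)
Step 3: Translate → (-10, 23)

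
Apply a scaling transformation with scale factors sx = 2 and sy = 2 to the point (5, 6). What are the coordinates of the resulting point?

Scaling matrix:
[[2, 0], [0, 2]]
Result: (5 × 2, 6 × 2) = (10, 12)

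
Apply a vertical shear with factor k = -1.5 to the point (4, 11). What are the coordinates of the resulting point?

Shear matrix for vertical shear with factor k = -1.5:
[[1, 0], [-1.50, 1]]
Result: (4, 11) → (4, 5)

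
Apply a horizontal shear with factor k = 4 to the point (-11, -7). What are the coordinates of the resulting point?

Shear matrix for horizontal shear with factor k = 4:
[[1, 4], [0, 1]]
Result: (-11, -7) → (-39, -7)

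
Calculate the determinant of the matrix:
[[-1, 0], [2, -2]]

For a 2×2 matrix [[a, b], [c, d]], det = ad - bc
det = (-1)(-2) - (0)(2) = 2 - 0 = 2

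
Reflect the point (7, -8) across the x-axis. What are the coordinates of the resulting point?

Reflection across x-axis: (7, -8) → (7, 8)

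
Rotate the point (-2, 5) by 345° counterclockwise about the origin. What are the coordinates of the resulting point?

Rotation matrix for 345°: [[cos 345°, -sin 345°], [sin 345°, cos 345°]] ≈ [[0.965926, 0.258819], [-0.258819, 0.965926]]
[[0.965926, 0.258819], [-0.258819, 0.965926]] × [-2, 5]ᵀ ≈ [-0.6378, 5.3473]ᵀ
Result: (-0.6378, 5.3473)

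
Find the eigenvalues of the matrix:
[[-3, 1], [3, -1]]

Characteristic equation: det(A - λI) = 0
λ² - (trace)λ + (det) = 0
trace = -3 + -1 = -4, det = (-3)(-1) - (1)(3) = 0
λ² - (-4)λ + (0) = 0
λ = (-4 ± √((-4)² - 4·(0))) / 2 = (-4 ± √16) / 2
Solving: λ = -4, 0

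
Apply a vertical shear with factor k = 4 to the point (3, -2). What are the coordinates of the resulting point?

Shear matrix for vertical shear with factor k = 4:
[[1, 0], [4, 1]]
Result: (3, -2) → (3, 10)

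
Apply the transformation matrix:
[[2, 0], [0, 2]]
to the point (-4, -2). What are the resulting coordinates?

Matrix multiplication:
[[2, 0], [0, 2]] × [-4, -2]ᵀ
= [(2)(-4) + (0)(-2), (0)(-4) + (2)(-2)]ᵀ
= [-8, -4]ᵀ
Result: (-8, -4)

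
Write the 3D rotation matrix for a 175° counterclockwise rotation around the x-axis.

Rotation matrix for counterclockwise 175° around x-axis:
cos(175°) = -0.9962, sin(175°) = 0.0872
Result: [[1, 0, 0], [0, -0.9962, -0.0872], [0, 0.0872, -0.9962]]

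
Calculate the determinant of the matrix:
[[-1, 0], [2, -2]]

For a 2×2 matrix [[a, b], [c, d]], det = ad - bc
det = (-1)(-2) - (0)(2) = 2 - 0 = 2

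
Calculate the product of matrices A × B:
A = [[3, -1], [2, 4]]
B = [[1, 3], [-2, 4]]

Matrix multiplication:
C[0][0] = 3×1 + -1×-2 = 5
C[0][1] = 3×3 + -1×4 = 5
C[1][0] = 2×1 + 4×-2 = -6
C[1][1] = 2×3 + 4×4 = 22
Result: [[5, 5], [-6, 22]]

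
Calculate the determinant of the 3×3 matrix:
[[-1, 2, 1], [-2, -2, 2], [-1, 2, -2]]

Expansion along first row:
det = -1·det([[-2,2],[2,-2]]) - 2·det([[-2,2],[-1,-2]]) + 1·det([[-2,-2],[-1,2]])
    = -1·(-2·-2 - 2·2) - 2·(-2·-2 - 2·-1) + 1·(-2·2 - -2·-1)
    = -1·0 - 2·6 + 1·-6
    = 0 + -12 + -6 = -18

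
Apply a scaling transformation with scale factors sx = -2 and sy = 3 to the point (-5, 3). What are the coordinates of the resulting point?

Scaling matrix:
[[-2, 0], [0, 3]]
Result: (-5 × -2, 3 × 3) = (10, 9)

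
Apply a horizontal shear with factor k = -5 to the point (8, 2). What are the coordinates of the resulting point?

Shear matrix for horizontal shear with factor k = -5:
[[1, -5], [0, 1]]
Result: (8, 2) → (-2, 2)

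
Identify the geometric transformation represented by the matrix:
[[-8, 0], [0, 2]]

This matrix represents: non-uniform scaling by sx = -8, sy = 2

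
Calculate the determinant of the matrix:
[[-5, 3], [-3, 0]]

For a 2×2 matrix [[a, b], [c, d]], det = ad - bc
det = (-5)(0) - (3)(-3) = 0 - -9 = 9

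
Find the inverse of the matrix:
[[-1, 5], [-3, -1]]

For [[a,b],[c,d]], inverse = (1/det)·[[d,-b],[-c,a]]
det = (-1)(-1) - (5)(-3) = 1 - -15 = 16
Inverse = (1/16)·[[-1, -5], [3, -1]]
= [[-1/16, -5/16], [3/16, -1/16]]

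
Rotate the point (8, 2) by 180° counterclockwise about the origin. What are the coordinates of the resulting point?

Rotation matrix for 180°: [[cos 180°, -sin 180°], [sin 180°, cos 180°]] = [[-1, 0], [0, -1]]
[[-1, 0], [0, -1]] × [8, 2]ᵀ = [-8, -2]ᵀ
Result: (-8, -2)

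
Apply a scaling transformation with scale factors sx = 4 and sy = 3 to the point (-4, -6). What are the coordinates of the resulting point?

Scaling matrix:
[[4, 0], [0, 3]]
Result: (-4 × 4, -6 × 3) = (-16, -18)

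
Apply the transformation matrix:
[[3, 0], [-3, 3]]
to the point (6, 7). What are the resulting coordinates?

Matrix multiplication:
[[3, 0], [-3, 3]] × [6, 7]ᵀ
= [(3)(6) + (0)(7), (-3)(6) + (3)(7)]ᵀ
= [18, 3]ᵀ
Result: (18, 3)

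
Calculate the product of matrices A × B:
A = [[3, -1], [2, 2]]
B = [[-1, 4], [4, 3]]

Matrix multiplication:
C[0][0] = 3×-1 + -1×4 = -7
C[0][1] = 3×4 + -1×3 = 9
C[1][0] = 2×-1 + 2×4 = 6
C[1][1] = 2×4 + 2×3 = 14
Result: [[-7, 9], [6, 14]]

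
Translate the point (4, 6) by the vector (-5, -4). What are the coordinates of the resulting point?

Translation by (-5, -4) (homogeneous matrix [[1, 0, -5], [0, 1, -4], [0, 0, 1]]):
x' = 4 + -5 = -1
y' = 6 + -4 = 2
Result: (-1, 2)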